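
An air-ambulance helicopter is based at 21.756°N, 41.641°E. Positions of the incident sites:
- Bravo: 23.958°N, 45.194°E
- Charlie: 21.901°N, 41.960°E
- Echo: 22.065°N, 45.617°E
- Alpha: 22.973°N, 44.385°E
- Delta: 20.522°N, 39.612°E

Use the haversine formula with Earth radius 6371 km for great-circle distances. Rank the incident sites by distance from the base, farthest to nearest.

Distance from the base at 21.756°N, 41.641°E to each:
Bravo 23.958°N, 45.194°E: 438.7 km
Echo 22.065°N, 45.617°E: 411.6 km
Alpha 22.973°N, 44.385°E: 312.9 km
Delta 20.522°N, 39.612°E: 251.2 km
Charlie 21.901°N, 41.960°E: 36.7 km

Bravo, Echo, Alpha, Delta, Charlie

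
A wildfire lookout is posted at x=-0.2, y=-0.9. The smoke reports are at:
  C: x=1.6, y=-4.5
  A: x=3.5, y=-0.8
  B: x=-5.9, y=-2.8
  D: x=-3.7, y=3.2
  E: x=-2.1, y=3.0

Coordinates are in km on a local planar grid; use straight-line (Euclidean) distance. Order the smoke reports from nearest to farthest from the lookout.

Computing each straight-line distance from x=-0.2, y=-0.9:
A x=3.5, y=-0.8: 3.7 km
C x=1.6, y=-4.5: 4.0 km
E x=-2.1, y=3.0: 4.3 km
D x=-3.7, y=3.2: 5.4 km
B x=-5.9, y=-2.8: 6.0 km

A, C, E, D, B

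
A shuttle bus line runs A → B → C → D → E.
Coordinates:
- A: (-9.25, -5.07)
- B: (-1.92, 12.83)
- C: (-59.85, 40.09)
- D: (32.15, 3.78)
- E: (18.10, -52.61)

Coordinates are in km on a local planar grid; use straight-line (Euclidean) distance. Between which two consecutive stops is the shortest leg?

Leg distances:
A→B: 19.3 km
B→C: 64.0 km
C→D: 98.9 km
D→E: 58.1 km
The shortest leg is A–B at 19.3 km.

A–B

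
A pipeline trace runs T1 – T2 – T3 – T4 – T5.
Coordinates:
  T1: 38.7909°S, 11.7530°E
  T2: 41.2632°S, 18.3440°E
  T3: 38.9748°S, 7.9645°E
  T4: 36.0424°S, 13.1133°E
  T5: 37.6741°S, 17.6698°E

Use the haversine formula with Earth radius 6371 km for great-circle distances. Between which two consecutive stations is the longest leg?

Leg distances:
T1→T2: 624.7 km
T2→T3: 917.9 km
T3→T4: 558.9 km
T4→T5: 444.1 km
The longest leg is T2–T3 at 917.9 km.

T2–T3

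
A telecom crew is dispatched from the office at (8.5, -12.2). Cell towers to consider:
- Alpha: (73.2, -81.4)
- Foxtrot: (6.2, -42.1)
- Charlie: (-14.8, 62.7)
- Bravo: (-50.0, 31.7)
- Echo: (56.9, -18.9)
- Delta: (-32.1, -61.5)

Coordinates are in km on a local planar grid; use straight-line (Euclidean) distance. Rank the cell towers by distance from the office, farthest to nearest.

Alpha, Charlie, Bravo, Delta, Echo, Foxtrot

Distances from the office:
Alpha (73.2, -81.4): 94.7 km
Charlie (-14.8, 62.7): 78.4 km
Bravo (-50.0, 31.7): 73.1 km
Delta (-32.1, -61.5): 63.9 km
Echo (56.9, -18.9): 48.9 km
Foxtrot (6.2, -42.1): 30.0 km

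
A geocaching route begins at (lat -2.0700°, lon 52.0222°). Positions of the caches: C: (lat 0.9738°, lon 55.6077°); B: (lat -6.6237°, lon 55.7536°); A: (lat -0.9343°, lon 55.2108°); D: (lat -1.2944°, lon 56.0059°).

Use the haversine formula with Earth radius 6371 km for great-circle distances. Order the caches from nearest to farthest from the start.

Distances from the start:
A (lat -0.9343°, lon 55.2108°): 376.3 km
D (lat -1.2944°, lon 56.0059°): 451.1 km
C (lat 0.9738°, lon 55.6077°): 522.9 km
B (lat -6.6237°, lon 55.7536°): 653.8 km

A, D, C, B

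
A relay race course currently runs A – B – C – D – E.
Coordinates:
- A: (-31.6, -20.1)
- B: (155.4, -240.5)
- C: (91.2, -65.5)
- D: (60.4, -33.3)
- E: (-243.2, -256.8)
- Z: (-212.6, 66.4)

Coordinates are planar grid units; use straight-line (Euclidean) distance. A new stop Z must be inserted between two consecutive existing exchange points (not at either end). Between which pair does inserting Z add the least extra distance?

Added distance for inserting Z between each consecutive pair:
A–B: 390.7
B–C: 624.0
C–D: 577.3
D–E: 238.3
Smallest added distance is 238.3, inserting between D and E.

between D and E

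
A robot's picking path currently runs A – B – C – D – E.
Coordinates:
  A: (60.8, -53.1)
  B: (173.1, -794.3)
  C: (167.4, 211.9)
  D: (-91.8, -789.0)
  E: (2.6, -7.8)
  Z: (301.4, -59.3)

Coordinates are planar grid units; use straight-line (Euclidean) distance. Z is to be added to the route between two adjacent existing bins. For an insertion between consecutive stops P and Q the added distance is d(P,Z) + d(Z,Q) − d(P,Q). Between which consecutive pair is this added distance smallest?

Added distance for inserting Z between each consecutive pair:
A–B: 237.1
B–C: 42.4
C–D: 97.5
D–E: 345.2
Smallest added distance is 42.4, inserting between B and C.

between B and C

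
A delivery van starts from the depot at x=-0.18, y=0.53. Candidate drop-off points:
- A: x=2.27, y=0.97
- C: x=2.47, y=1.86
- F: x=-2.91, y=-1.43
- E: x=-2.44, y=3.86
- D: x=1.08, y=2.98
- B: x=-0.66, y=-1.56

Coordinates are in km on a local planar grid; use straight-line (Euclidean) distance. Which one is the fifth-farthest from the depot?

Distance to each, sorted:
E: 4.0 km
F: 3.4 km
C: 3.0 km
D: 2.8 km
A: 2.5 km
B: 2.1 km
The fifth-farthest is A at 2.5 km.

A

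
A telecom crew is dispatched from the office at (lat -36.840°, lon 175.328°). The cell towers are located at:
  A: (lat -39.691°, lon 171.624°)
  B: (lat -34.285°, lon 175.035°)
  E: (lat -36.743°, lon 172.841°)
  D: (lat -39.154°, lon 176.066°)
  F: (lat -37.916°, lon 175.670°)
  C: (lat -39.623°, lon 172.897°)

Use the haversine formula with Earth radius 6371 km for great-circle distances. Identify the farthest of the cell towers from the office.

A

Distances from the office ((lat -36.840°, lon 175.328°)):
A: 452.8 km
C: 375.3 km
B: 285.3 km
D: 265.3 km
E: 221.7 km
F: 123.4 km
The farthest is A at 452.8 km.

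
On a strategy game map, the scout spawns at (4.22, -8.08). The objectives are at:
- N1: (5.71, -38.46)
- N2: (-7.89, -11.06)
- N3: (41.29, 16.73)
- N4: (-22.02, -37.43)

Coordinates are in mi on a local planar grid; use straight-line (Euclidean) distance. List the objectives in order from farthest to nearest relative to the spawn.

Computing each straight-line distance from (4.22, -8.08):
N3 (41.29, 16.73): 44.6 mi
N4 (-22.02, -37.43): 39.4 mi
N1 (5.71, -38.46): 30.4 mi
N2 (-7.89, -11.06): 12.5 mi

N3, N4, N1, N2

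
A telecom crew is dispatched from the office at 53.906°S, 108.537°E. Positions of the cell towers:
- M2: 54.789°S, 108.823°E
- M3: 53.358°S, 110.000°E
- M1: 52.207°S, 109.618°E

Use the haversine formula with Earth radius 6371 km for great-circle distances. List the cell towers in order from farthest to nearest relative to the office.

Distance from the office at 53.906°S, 108.537°E to each:
M1 52.207°S, 109.618°E: 202.3 km
M3 53.358°S, 110.000°E: 114.1 km
M2 54.789°S, 108.823°E: 99.9 km

M1, M3, M2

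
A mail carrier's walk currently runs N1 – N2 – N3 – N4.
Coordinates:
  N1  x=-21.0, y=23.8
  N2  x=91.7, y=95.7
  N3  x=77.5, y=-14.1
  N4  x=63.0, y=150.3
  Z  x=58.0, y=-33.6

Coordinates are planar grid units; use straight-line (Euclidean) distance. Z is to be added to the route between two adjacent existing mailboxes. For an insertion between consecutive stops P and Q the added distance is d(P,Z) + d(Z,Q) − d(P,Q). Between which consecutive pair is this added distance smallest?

Added distance for inserting Z between each consecutive pair:
N1–N2: 97.6
N2–N3: 50.5
N3–N4: 46.5
Smallest added distance is 46.5, inserting between N3 and N4.

between N3 and N4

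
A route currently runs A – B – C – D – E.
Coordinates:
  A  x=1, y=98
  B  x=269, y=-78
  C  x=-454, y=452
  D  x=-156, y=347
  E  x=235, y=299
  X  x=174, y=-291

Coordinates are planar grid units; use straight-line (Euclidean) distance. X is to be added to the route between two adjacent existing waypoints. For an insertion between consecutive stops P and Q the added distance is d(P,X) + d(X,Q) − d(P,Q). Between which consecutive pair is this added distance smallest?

between B and C

Added distance for inserting X between each consecutive pair:
A–B: 338.3
B–C: 309.6
C–D: 1375.2
D–E: 917.5
Smallest added distance is 309.6, inserting between B and C.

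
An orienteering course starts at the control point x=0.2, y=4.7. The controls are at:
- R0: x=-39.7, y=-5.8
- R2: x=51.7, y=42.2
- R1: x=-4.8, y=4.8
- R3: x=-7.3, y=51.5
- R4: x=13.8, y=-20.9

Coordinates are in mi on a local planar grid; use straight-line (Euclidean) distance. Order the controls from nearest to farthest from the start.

Distance from the start at x=0.2, y=4.7 to each:
R1 x=-4.8, y=4.8: 5.0 mi
R4 x=13.8, y=-20.9: 29.0 mi
R0 x=-39.7, y=-5.8: 41.3 mi
R3 x=-7.3, y=51.5: 47.4 mi
R2 x=51.7, y=42.2: 63.7 mi

R1, R4, R0, R3, R2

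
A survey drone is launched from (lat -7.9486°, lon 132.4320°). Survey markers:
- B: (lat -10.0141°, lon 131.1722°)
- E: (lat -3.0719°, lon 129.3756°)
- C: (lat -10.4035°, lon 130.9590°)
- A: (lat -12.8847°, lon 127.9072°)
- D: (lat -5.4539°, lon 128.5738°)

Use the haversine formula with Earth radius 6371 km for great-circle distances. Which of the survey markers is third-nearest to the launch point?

Distance to each, sorted:
B: 268.1 km
C: 317.3 km
D: 508.4 km
E: 639.1 km
A: 738.9 km
The third-nearest is D at 508.4 km.

D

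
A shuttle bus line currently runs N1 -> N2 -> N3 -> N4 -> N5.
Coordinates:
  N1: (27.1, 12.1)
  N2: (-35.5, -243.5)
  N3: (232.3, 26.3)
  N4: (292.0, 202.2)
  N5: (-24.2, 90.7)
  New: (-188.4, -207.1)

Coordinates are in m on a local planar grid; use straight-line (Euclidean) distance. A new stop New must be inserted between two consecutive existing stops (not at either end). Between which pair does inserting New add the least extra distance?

between N1 and N2

Added distance for inserting New between each consecutive pair:
N1–N2: 201.4 m
N2–N3: 258.1 m
N3–N4: 926.5 m
N4–N5: 635.9 m
Smallest added distance is 201.4 m, inserting between N1 and N2.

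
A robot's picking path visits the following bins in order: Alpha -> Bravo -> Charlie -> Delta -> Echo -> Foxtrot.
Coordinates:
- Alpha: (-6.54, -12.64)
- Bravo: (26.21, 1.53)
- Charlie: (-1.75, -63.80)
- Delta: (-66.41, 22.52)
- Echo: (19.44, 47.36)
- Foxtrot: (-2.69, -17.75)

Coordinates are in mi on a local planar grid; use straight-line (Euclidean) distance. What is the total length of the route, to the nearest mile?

Leg distances:
Alpha→Bravo: 35.7 mi  (cumulative 35.7 mi)
Bravo→Charlie: 71.1 mi  (cumulative 106.7 mi)
Charlie→Delta: 107.9 mi  (cumulative 214.6 mi)
Delta→Echo: 89.4 mi  (cumulative 304.0 mi)
Echo→Foxtrot: 68.8 mi  (cumulative 372.7 mi)
Total route length ≈ 373 mi.

373 mi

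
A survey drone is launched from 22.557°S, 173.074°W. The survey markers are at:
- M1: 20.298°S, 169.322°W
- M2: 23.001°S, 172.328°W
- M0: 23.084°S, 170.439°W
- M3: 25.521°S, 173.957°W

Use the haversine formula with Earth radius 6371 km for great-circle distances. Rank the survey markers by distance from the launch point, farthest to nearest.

Computing each great-circle distance from 22.557°S, 173.074°W:
M1 20.298°S, 169.322°W: 462.5 km
M3 25.521°S, 173.957°W: 341.6 km
M0 23.084°S, 170.439°W: 276.3 km
M2 23.001°S, 172.328°W: 91.0 km

M1, M3, M0, M2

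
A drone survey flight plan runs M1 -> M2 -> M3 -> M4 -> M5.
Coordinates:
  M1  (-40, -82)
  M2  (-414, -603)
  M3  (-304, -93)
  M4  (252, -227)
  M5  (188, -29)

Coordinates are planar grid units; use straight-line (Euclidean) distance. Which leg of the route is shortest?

Leg distances:
M1→M2: 641.3
M2→M3: 521.7
M3→M4: 571.9
M4→M5: 208.1
The shortest leg is M4–M5 at 208.1.

M4–M5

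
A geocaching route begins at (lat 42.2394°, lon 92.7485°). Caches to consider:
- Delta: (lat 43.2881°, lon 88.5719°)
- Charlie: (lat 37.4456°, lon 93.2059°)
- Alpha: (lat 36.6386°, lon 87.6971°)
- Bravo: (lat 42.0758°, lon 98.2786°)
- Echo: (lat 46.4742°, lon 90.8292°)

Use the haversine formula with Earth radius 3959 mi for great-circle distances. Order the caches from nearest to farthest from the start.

Distance from the start at (lat 42.2394°, lon 92.7485°) to each:
Delta (lat 43.2881°, lon 88.5719°): 223.9 mi
Bravo (lat 42.0758°, lon 98.2786°): 283.4 mi
Echo (lat 46.4742°, lon 90.8292°): 307.6 mi
Charlie (lat 37.4456°, lon 93.2059°): 332.1 mi
Alpha (lat 36.6386°, lon 87.6971°): 471.4 mi

Delta, Bravo, Echo, Charlie, Alpha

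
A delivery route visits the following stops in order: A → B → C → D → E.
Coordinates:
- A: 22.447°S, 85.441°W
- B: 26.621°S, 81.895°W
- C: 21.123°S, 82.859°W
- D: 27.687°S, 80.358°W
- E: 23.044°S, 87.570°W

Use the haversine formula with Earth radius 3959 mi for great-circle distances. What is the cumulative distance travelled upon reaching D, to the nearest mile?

1229 mi

Leg distances:
A→B: 364.5 mi  (cumulative 364.5 mi)
B→C: 384.7 mi  (cumulative 749.2 mi)
C→D: 480.0 mi  (cumulative 1229.2 mi)
Cumulative distance at D ≈ 1229 mi.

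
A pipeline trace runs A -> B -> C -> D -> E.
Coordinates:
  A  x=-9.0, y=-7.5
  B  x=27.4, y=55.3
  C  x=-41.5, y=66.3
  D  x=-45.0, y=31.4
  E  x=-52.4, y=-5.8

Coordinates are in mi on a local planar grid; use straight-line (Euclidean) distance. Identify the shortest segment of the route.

C–D

Leg distances:
A→B: 72.6 mi
B→C: 69.8 mi
C→D: 35.1 mi
D→E: 37.9 mi
The shortest leg is C–D at 35.1 mi.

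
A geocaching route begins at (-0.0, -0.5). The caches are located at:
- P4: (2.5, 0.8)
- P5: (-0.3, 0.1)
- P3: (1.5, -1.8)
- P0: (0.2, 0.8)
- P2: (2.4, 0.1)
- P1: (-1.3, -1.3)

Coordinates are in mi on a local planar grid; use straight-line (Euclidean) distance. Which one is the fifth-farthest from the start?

P0

Distances from the start ((-0.0, -0.5)):
P4: 2.8 mi
P2: 2.5 mi
P3: 2.0 mi
P1: 1.5 mi
P0: 1.3 mi
P5: 0.7 mi
The fifth-farthest is P0 at 1.3 mi.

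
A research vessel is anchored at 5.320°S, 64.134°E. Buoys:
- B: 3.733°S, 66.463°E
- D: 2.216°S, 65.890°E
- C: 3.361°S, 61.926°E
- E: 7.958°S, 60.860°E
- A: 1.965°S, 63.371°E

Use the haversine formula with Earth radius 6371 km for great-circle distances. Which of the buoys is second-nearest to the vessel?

C

Distances from the vessel (5.320°S, 64.134°E):
B: 312.7 km
C: 327.7 km
A: 382.5 km
D: 396.3 km
E: 465.6 km
The second-nearest is C at 327.7 km.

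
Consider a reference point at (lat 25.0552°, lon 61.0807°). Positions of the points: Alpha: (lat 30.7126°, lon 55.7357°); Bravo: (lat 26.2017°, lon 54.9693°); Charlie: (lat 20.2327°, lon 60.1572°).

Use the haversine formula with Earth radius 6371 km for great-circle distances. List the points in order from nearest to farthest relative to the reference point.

Charlie, Bravo, Alpha

Computing each great-circle distance from (lat 25.0552°, lon 61.0807°):
Charlie (lat 20.2327°, lon 60.1572°): 544.5 km
Bravo (lat 26.2017°, lon 54.9693°): 625.8 km
Alpha (lat 30.7126°, lon 55.7357°): 819.3 km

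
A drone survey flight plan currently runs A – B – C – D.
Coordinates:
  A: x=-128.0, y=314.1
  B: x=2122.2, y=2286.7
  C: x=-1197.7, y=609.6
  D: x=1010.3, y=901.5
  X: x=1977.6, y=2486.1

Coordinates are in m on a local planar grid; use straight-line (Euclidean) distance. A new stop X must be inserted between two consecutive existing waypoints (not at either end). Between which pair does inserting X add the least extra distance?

between B and C

Added distance for inserting X between each consecutive pair:
A–B: 279.0 m
B–C: 215.2 m
C–D: 3317.6 m
Smallest added distance is 215.2 m, inserting between B and C.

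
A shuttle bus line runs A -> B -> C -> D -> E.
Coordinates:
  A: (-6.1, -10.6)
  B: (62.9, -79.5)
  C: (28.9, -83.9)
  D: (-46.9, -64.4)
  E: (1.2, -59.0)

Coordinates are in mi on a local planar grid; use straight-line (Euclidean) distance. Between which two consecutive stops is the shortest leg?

B–C

Leg distances:
A→B: 97.5 mi
B→C: 34.3 mi
C→D: 78.3 mi
D→E: 48.4 mi
The shortest leg is B–C at 34.3 mi.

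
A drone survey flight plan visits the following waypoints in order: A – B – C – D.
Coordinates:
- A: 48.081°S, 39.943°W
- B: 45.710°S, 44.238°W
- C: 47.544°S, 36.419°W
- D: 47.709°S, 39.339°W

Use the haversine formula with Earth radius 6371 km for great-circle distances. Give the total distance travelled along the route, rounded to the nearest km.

Leg distances:
A→B: 419.4 km  (cumulative 419.4 km)
B→C: 630.6 km  (cumulative 1050.0 km)
C→D: 219.6 km  (cumulative 1269.6 km)
Total route length ≈ 1270 km.

1270 km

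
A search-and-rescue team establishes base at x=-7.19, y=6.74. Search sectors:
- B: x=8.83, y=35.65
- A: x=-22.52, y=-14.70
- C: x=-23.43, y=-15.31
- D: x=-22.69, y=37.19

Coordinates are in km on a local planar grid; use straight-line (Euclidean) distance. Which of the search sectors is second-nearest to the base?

Distance to each, sorted:
A: 26.4 km
C: 27.4 km
B: 33.1 km
D: 34.2 km
The second-nearest is C at 27.4 km.

C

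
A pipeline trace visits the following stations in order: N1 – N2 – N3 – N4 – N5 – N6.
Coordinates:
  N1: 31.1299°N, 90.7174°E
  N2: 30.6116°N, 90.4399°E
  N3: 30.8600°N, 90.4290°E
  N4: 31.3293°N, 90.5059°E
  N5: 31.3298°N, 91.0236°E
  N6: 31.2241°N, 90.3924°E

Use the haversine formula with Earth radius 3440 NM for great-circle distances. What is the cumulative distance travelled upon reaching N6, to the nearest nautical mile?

Leg distances:
N1→N2: 34.2 NM  (cumulative 34.2 NM)
N2→N3: 14.9 NM  (cumulative 49.2 NM)
N3→N4: 28.5 NM  (cumulative 77.6 NM)
N4→N5: 26.6 NM  (cumulative 104.2 NM)
N5→N6: 33.0 NM  (cumulative 137.2 NM)
Cumulative distance at N6 ≈ 137 NM.

137 NM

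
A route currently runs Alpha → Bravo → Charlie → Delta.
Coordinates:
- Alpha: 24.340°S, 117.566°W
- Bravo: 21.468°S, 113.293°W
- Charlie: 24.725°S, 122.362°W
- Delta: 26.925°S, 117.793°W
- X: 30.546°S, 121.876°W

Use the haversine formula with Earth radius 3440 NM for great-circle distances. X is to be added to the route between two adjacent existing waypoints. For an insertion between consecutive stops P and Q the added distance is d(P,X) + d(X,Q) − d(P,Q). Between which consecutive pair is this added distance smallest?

between Charlie and Delta

Added distance for inserting X between each consecutive pair:
Alpha–Bravo: 859.7 NM
Bravo–Charlie: 527.6 NM
Charlie–Delta: 376.1 NM
Smallest added distance is 376.1 NM, inserting between Charlie and Delta.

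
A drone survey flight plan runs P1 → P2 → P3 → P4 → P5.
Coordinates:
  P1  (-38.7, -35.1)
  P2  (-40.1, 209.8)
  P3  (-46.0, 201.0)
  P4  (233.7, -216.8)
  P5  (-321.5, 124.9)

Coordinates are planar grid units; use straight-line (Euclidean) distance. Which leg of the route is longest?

P4–P5

Leg distances:
P1→P2: 244.9
P2→P3: 10.6
P3→P4: 502.8
P4→P5: 651.9
The longest leg is P4–P5 at 651.9.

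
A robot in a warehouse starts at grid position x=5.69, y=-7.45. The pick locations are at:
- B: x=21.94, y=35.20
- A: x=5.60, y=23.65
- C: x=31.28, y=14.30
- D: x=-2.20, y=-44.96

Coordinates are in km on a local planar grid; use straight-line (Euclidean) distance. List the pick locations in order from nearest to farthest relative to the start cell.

A, C, D, B

Distances from the start cell:
A x=5.60, y=23.65: 31.1 km
C x=31.28, y=14.30: 33.6 km
D x=-2.20, y=-44.96: 38.3 km
B x=21.94, y=35.20: 45.6 km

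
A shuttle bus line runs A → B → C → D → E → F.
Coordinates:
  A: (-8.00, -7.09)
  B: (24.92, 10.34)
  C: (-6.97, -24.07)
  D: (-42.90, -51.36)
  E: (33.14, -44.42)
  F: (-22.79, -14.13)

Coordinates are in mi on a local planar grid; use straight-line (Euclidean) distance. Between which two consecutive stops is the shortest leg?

Leg distances:
A→B: 37.2 mi
B→C: 46.9 mi
C→D: 45.1 mi
D→E: 76.4 mi
E→F: 63.6 mi
The shortest leg is A–B at 37.2 mi.

A–B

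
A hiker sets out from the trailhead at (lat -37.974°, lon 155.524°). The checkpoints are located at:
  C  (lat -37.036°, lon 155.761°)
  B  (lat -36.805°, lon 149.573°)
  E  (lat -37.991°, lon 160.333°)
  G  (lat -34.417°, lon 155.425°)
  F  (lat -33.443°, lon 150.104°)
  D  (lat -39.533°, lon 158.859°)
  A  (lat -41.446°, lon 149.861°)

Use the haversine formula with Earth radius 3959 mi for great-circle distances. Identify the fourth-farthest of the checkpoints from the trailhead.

Distance to each, sorted:
F: 436.3 mi
A: 384.8 mi
B: 336.5 mi
E: 261.9 mi
G: 245.8 mi
D: 209.5 mi
C: 66.1 mi
The fourth-farthest is E at 261.9 mi.

E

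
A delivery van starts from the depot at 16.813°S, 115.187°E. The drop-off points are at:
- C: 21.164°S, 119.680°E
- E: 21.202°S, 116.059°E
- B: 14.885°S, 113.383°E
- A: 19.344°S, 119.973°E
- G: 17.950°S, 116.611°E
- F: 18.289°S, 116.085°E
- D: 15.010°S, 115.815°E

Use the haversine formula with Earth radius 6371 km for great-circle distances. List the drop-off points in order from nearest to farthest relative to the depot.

Computing each great-circle distance from 16.813°S, 115.187°E:
F 18.289°S, 116.085°E: 189.7 km
G 17.950°S, 116.611°E: 197.0 km
D 15.010°S, 115.815°E: 211.4 km
B 14.885°S, 113.383°E: 288.4 km
E 21.202°S, 116.059°E: 496.6 km
A 19.344°S, 119.973°E: 578.9 km
C 21.164°S, 119.680°E: 676.1 km

F, G, D, B, E, A, C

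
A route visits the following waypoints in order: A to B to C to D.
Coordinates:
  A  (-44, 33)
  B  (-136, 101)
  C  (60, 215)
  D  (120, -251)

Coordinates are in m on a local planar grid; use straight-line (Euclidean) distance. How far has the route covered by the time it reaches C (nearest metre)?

Leg distances:
A→B: 114.4 m  (cumulative 114.4 m)
B→C: 226.7 m  (cumulative 341.1 m)
Cumulative distance at C ≈ 341 m.

341 m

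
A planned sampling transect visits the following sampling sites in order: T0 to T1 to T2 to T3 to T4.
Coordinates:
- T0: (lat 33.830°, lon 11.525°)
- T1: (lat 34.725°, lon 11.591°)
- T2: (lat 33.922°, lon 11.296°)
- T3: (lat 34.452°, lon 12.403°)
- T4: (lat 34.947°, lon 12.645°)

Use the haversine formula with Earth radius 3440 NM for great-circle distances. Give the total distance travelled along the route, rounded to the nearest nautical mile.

Leg distances:
T0→T1: 53.8 NM  (cumulative 53.8 NM)
T1→T2: 50.4 NM  (cumulative 104.2 NM)
T2→T3: 63.5 NM  (cumulative 167.7 NM)
T3→T4: 32.0 NM  (cumulative 199.8 NM)
Total route length ≈ 200 NM.

200 NM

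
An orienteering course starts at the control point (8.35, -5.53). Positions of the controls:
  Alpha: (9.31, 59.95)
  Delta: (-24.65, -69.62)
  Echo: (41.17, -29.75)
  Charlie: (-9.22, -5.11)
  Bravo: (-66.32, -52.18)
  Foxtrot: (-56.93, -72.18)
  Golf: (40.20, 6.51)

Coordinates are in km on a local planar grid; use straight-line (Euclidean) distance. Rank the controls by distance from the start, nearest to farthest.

Distance from the start at (8.35, -5.53) to each:
Charlie (-9.22, -5.11): 17.6 km
Golf (40.20, 6.51): 34.0 km
Echo (41.17, -29.75): 40.8 km
Alpha (9.31, 59.95): 65.5 km
Delta (-24.65, -69.62): 72.1 km
Bravo (-66.32, -52.18): 88.0 km
Foxtrot (-56.93, -72.18): 93.3 km

Charlie, Golf, Echo, Alpha, Delta, Bravo, Foxtrot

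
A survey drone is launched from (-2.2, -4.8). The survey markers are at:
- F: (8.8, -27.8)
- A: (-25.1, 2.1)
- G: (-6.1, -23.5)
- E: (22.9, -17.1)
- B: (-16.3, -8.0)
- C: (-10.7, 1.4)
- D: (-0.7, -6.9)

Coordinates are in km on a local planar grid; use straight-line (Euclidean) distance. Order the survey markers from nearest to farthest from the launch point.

Distances from the launch point:
D (-0.7, -6.9): 2.6 km
C (-10.7, 1.4): 10.5 km
B (-16.3, -8.0): 14.5 km
G (-6.1, -23.5): 19.1 km
A (-25.1, 2.1): 23.9 km
F (8.8, -27.8): 25.5 km
E (22.9, -17.1): 28.0 km

D, C, B, G, A, F, E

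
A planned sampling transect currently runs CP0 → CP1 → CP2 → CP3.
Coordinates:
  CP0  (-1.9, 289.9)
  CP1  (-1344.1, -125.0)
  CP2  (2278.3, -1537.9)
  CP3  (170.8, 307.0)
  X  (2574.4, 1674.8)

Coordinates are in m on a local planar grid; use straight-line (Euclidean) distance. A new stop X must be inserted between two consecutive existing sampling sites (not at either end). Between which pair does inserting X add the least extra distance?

between CP2 and CP3

Added distance for inserting X between each consecutive pair:
CP0–CP1: 5832.1 m
CP1–CP2: 3650.2 m
CP2–CP3: 3190.9 m
Smallest added distance is 3190.9 m, inserting between CP2 and CP3.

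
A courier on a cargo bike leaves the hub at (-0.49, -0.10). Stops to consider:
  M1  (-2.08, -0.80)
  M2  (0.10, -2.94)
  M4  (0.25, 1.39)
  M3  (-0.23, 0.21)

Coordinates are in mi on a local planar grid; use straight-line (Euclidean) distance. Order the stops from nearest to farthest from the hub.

Distances from the hub:
M3 (-0.23, 0.21): 0.4 mi
M4 (0.25, 1.39): 1.7 mi
M1 (-2.08, -0.80): 1.7 mi
M2 (0.10, -2.94): 2.9 mi

M3, M4, M1, M2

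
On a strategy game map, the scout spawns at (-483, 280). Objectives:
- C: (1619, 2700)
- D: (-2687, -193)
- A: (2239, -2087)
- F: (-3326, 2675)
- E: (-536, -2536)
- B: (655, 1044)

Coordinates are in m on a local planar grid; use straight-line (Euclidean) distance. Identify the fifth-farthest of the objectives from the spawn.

Distances from the spawn ((-483, 280)):
F: 3717.3 m
A: 3607.2 m
C: 3205.4 m
E: 2816.5 m
D: 2254.2 m
B: 1370.7 m
The fifth-farthest is D at 2254.2 m.

D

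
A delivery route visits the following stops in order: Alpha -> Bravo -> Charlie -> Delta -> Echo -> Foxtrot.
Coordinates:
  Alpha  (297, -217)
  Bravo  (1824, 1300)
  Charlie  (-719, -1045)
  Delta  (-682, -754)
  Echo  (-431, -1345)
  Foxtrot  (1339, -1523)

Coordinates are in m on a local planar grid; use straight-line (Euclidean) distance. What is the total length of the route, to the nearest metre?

8326 m

Leg distances:
Alpha→Bravo: 2152.4 m  (cumulative 2152.4 m)
Bravo→Charlie: 3459.2 m  (cumulative 5611.6 m)
Charlie→Delta: 293.3 m  (cumulative 5905.0 m)
Delta→Echo: 642.1 m  (cumulative 6547.1 m)
Echo→Foxtrot: 1778.9 m  (cumulative 8326.0 m)
Total route length ≈ 8326 m.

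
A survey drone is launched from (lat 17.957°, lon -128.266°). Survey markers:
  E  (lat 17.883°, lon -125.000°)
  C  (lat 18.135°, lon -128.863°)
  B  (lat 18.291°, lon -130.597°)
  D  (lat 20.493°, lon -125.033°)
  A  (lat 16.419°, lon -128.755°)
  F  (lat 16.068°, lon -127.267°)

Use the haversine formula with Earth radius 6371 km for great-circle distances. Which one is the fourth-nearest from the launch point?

Distances from the launch point ((lat 17.957°, lon -128.266°)):
C: 66.1 km
A: 178.7 km
F: 235.4 km
B: 249.1 km
E: 345.6 km
D: 441.3 km
The fourth-nearest is B at 249.1 km.

B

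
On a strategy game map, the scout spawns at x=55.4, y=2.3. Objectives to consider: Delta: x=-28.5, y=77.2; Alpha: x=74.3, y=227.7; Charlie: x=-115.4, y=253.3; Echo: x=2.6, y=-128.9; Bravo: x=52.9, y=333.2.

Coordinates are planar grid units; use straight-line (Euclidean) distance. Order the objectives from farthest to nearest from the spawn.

Distances from the spawn:
Bravo x=52.9, y=333.2: 330.9
Charlie x=-115.4, y=253.3: 303.6
Alpha x=74.3, y=227.7: 226.2
Echo x=2.6, y=-128.9: 141.4
Delta x=-28.5, y=77.2: 112.5

Bravo, Charlie, Alpha, Echo, Delta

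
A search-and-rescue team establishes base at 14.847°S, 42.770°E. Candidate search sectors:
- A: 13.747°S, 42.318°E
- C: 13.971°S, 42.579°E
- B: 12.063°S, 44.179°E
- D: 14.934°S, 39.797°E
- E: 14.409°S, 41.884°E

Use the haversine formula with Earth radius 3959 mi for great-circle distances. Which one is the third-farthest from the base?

A

Distance to each, sorted:
B: 214.4 mi
D: 198.6 mi
A: 81.8 mi
E: 66.5 mi
C: 61.9 mi
The third-farthest is A at 81.8 mi.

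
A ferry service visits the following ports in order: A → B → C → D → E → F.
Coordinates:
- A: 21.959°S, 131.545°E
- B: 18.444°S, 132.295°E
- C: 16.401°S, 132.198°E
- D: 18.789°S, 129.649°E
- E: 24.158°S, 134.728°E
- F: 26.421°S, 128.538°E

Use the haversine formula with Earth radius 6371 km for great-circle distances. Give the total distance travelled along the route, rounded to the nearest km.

2471 km

Leg distances:
A→B: 398.6 km  (cumulative 398.6 km)
B→C: 227.4 km  (cumulative 626.0 km)
C→D: 378.8 km  (cumulative 1004.8 km)
D→E: 795.2 km  (cumulative 1800.0 km)
E→F: 671.2 km  (cumulative 2471.2 km)
Total route length ≈ 2471 km.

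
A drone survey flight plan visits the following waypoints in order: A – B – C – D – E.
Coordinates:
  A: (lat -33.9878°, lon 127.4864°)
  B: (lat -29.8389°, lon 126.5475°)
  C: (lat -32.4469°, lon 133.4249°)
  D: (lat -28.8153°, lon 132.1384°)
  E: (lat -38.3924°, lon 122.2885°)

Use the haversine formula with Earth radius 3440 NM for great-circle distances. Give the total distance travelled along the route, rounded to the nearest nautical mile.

Leg distances:
A→B: 253.6 NM  (cumulative 253.6 NM)
B→C: 386.4 NM  (cumulative 640.1 NM)
C→D: 227.9 NM  (cumulative 868.0 NM)
D→E: 756.1 NM  (cumulative 1624.1 NM)
Total route length ≈ 1624 NM.

1624 NM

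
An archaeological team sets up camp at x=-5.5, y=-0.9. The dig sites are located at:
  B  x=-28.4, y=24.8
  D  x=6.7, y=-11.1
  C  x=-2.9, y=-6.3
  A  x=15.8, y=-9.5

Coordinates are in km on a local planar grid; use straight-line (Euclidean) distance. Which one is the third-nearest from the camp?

Distances from the camp (x=-5.5, y=-0.9):
C: 6.0 km
D: 15.9 km
A: 23.0 km
B: 34.4 km
The third-nearest is A at 23.0 km.

A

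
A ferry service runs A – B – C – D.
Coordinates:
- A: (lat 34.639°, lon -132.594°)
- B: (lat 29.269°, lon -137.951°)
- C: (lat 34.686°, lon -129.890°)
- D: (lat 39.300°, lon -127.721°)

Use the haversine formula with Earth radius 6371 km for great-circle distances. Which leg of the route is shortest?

C–D

Leg distances:
A→B: 782.0 km
B→C: 969.4 km
C→D: 548.0 km
The shortest leg is C–D at 548.0 km.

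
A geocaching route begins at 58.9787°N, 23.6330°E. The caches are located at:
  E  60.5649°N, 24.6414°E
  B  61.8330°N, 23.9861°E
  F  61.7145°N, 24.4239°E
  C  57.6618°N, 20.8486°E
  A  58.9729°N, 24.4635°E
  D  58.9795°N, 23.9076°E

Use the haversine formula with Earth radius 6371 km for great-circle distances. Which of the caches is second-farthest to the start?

Distance to each, sorted:
B: 318.0 km
F: 307.3 km
C: 218.8 km
E: 185.2 km
A: 47.6 km
D: 15.7 km
The second-farthest is F at 307.3 km.

F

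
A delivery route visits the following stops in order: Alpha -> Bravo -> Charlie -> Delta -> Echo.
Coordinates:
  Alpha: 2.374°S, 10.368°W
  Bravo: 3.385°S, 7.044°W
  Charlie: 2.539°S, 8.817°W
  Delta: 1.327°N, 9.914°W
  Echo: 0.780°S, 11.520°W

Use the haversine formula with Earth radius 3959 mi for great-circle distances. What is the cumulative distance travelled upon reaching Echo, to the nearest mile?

Leg distances:
Alpha→Bravo: 239.8 mi  (cumulative 239.8 mi)
Bravo→Charlie: 135.6 mi  (cumulative 375.4 mi)
Charlie→Delta: 277.7 mi  (cumulative 653.1 mi)
Delta→Echo: 183.1 mi  (cumulative 836.1 mi)
Cumulative distance at Echo ≈ 836 mi.

836 mi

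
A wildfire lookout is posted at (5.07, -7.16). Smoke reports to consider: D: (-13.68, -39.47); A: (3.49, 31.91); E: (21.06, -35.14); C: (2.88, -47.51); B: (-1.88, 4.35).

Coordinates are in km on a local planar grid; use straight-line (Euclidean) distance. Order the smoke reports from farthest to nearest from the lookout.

Distances from the lookout:
C (2.88, -47.51): 40.4 km
A (3.49, 31.91): 39.1 km
D (-13.68, -39.47): 37.4 km
E (21.06, -35.14): 32.2 km
B (-1.88, 4.35): 13.4 km

C, A, D, E, B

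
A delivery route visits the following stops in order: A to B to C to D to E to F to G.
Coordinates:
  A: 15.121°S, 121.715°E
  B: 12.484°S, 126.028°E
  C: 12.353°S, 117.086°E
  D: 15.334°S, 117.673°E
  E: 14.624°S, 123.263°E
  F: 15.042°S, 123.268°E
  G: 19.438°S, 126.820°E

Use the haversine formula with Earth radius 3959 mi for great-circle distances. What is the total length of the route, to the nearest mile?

1944 mi

Leg distances:
A→B: 342.0 mi  (cumulative 342.0 mi)
B→C: 603.5 mi  (cumulative 945.4 mi)
C→D: 209.7 mi  (cumulative 1155.1 mi)
D→E: 376.3 mi  (cumulative 1531.5 mi)
E→F: 28.9 mi  (cumulative 1560.3 mi)
F→G: 383.6 mi  (cumulative 1944.0 mi)
Total route length ≈ 1944 mi.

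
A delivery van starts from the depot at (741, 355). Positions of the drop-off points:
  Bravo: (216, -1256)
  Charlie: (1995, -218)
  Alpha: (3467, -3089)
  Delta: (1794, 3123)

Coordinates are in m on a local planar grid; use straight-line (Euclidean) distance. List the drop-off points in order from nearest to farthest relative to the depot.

Distances from the depot:
Charlie (1995, -218): 1378.7 m
Bravo (216, -1256): 1694.4 m
Delta (1794, 3123): 2961.5 m
Alpha (3467, -3089): 4392.3 m

Charlie, Bravo, Delta, Alpha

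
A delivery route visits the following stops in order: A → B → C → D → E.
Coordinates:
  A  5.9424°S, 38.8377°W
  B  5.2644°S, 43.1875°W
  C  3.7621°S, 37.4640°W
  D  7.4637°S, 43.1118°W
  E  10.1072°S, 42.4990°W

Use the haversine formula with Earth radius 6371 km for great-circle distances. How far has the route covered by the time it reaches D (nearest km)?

Leg distances:
A→B: 487.2 km  (cumulative 487.2 km)
B→C: 656.1 km  (cumulative 1143.3 km)
C→D: 748.3 km  (cumulative 1891.5 km)
Cumulative distance at D ≈ 1892 km.

1892 km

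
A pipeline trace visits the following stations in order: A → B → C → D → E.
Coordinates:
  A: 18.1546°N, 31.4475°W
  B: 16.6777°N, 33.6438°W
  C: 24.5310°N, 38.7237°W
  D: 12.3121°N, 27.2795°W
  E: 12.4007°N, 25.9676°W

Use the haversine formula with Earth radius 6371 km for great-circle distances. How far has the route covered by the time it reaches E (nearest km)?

3264 km

Leg distances:
A→B: 285.1 km  (cumulative 285.1 km)
B→C: 1020.5 km  (cumulative 1305.6 km)
C→D: 1815.4 km  (cumulative 3121.0 km)
D→E: 142.8 km  (cumulative 3263.9 km)
Cumulative distance at E ≈ 3264 km.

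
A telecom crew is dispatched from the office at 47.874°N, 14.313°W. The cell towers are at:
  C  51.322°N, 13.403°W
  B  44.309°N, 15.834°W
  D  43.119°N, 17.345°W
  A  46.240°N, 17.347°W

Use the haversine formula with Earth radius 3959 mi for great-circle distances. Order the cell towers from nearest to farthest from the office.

A, C, B, D

Distances from the office:
A 46.240°N, 17.347°W: 182.0 mi
C 51.322°N, 13.403°W: 241.7 mi
B 44.309°N, 15.834°W: 256.9 mi
D 43.119°N, 17.345°W: 359.8 mi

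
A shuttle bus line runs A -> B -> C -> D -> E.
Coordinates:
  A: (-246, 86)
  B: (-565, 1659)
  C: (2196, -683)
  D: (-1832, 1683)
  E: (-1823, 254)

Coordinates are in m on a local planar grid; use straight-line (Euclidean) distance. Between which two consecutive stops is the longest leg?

Leg distances:
A→B: 1605.0 m
B→C: 3620.5 m
C→D: 4671.5 m
D→E: 1429.0 m
The longest leg is C–D at 4671.5 m.

C–D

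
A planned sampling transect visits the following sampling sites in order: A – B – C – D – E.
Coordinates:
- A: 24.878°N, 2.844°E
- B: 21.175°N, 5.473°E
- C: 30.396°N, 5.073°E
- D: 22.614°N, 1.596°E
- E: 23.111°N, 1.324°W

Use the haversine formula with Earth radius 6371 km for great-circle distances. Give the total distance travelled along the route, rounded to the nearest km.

Leg distances:
A→B: 491.8 km  (cumulative 491.8 km)
B→C: 1026.1 km  (cumulative 1517.9 km)
C→D: 931.7 km  (cumulative 2449.7 km)
D→E: 304.2 km  (cumulative 2753.9 km)
Total route length ≈ 2754 km.

2754 km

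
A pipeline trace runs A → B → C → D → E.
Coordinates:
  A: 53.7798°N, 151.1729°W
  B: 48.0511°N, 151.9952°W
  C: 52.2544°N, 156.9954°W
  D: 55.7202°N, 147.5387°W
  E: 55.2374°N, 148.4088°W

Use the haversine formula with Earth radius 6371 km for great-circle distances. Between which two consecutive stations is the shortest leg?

Leg distances:
A→B: 639.6 km
B→C: 587.4 km
C→D: 727.6 km
D→E: 76.7 km
The shortest leg is D–E at 76.7 km.

D–E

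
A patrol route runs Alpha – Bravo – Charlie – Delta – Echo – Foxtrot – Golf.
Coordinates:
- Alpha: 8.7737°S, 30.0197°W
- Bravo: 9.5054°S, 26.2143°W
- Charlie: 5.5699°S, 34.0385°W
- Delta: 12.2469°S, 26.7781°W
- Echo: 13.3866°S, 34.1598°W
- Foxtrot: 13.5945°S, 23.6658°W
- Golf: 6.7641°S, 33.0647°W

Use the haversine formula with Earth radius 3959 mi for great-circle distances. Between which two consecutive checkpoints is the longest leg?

Foxtrot–Golf

Leg distances:
Alpha→Bravo: 264.5 mi
Bravo→Charlie: 600.9 mi
Charlie→Delta: 676.9 mi
Delta→Echo: 503.5 mi
Echo→Foxtrot: 705.2 mi
Foxtrot→Golf: 794.2 mi
The longest leg is Foxtrot–Golf at 794.2 mi.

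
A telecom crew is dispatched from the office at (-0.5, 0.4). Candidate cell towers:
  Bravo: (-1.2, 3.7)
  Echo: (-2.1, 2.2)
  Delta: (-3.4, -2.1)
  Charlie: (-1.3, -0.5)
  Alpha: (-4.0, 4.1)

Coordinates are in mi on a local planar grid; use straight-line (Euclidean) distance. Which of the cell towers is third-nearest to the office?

Bravo

Distances from the office ((-0.5, 0.4)):
Charlie: 1.2 mi
Echo: 2.4 mi
Bravo: 3.4 mi
Delta: 3.8 mi
Alpha: 5.1 mi
The third-nearest is Bravo at 3.4 mi.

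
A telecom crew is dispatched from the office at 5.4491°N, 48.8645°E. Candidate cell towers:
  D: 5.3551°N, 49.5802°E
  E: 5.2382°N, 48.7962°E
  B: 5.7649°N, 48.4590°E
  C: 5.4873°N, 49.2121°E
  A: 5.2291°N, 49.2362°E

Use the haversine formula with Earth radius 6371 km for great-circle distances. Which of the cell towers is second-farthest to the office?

B

Distances from the office (5.4491°N, 48.8645°E):
D: 79.9 km
B: 57.0 km
A: 47.9 km
C: 38.7 km
E: 24.6 km
The second-farthest is B at 57.0 km.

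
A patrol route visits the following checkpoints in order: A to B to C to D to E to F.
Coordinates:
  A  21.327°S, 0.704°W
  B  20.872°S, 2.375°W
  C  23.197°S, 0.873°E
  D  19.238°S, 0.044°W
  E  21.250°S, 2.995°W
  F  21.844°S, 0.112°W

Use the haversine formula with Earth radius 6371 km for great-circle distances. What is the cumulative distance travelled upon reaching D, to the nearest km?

1054 km

Leg distances:
A→B: 180.6 km  (cumulative 180.6 km)
B→C: 423.0 km  (cumulative 603.5 km)
C→D: 450.4 km  (cumulative 1053.9 km)
Cumulative distance at D ≈ 1054 km.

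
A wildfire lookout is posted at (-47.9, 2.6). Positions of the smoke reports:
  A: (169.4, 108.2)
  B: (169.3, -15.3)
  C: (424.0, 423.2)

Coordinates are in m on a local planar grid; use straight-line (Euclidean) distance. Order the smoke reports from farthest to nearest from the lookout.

C, A, B

Distances from the lookout:
C (424.0, 423.2): 632.1 m
A (169.4, 108.2): 241.6 m
B (169.3, -15.3): 217.9 m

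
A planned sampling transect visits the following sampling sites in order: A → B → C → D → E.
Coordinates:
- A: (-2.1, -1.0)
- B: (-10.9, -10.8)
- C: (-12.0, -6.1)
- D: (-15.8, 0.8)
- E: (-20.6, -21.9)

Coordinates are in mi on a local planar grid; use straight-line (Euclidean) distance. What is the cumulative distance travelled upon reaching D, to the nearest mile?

26 mi

Leg distances:
A→B: 13.2 mi  (cumulative 13.2 mi)
B→C: 4.8 mi  (cumulative 18.0 mi)
C→D: 7.9 mi  (cumulative 25.9 mi)
Cumulative distance at D ≈ 26 mi.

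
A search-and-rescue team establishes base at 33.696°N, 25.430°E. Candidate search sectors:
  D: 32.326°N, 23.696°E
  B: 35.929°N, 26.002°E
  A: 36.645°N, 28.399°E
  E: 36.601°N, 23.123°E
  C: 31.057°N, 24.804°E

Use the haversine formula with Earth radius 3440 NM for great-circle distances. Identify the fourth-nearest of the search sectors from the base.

Distances from the base (33.696°N, 25.430°E):
D: 119.9 NM
B: 137.0 NM
C: 161.6 NM
E: 207.9 NM
A: 229.3 NM
The fourth-nearest is E at 207.9 NM.

E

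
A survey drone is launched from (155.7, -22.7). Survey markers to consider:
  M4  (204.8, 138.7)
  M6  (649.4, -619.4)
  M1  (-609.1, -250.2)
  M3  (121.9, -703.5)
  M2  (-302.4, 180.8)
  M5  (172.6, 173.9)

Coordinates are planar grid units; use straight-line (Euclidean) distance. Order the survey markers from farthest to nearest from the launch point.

M1, M6, M3, M2, M5, M4

Distance from the launch point at (155.7, -22.7) to each:
M1 (-609.1, -250.2): 797.9
M6 (649.4, -619.4): 774.5
M3 (121.9, -703.5): 681.6
M2 (-302.4, 180.8): 501.3
M5 (172.6, 173.9): 197.3
M4 (204.8, 138.7): 168.7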